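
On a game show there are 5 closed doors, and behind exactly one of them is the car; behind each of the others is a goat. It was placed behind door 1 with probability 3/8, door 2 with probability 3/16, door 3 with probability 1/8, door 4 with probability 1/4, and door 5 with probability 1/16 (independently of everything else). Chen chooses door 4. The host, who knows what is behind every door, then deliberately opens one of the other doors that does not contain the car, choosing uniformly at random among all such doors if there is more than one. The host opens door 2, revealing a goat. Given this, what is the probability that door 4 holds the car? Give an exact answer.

Apply Bayes' rule, conditioning on where the car actually is.
If it is behind door 1 (prior 3/8): the host has 3 equally likely choices, so probability 1/3; weight (3/8)·(1/3) = 1/8.
If it is behind door 2 (prior 3/16): the host opened door 2, so this case is ruled out; weight (3/16)·0 = 0.
If it is behind door 3 (prior 1/8): the host has 3 equally likely choices, so probability 1/3; weight (1/8)·(1/3) = 1/24.
If it is behind door 4 (prior 1/4): the host has 4 equally likely choices, so probability 1/4; weight (1/4)·(1/4) = 1/16.
If it is behind door 5 (prior 1/16): the host has 3 equally likely choices, so probability 1/3; weight (1/16)·(1/3) = 1/48.
The weights sum to 1/4.
So P(the car behind door 4 | the host opened door 2) = (1/16) / (1/4) = 1/4.

1/4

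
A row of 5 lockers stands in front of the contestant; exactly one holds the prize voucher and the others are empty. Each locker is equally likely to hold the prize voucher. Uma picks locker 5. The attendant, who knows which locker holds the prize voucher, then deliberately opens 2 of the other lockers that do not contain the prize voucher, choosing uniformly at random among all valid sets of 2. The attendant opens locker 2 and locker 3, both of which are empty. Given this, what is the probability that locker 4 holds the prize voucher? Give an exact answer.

Condition on the true location of the prize voucher.
If it is in either of lockers 1 and 4 (prior 1/5 each): the attendant has 3 equally likely choices, so probability 1/3; weight (1/5)·(1/3) = 1/15 each.
If it is in either of lockers 2 and 3 (prior 1/5 each): that locker was opened and seen not to hold the prize — ruled out; weight (1/5)·0 = 0 each.
If it is in locker 5 (prior 1/5): the attendant has 6 equally likely choices, so probability 1/6; weight (1/5)·(1/6) = 1/30.
The weights sum to 1/6.
So P(the prize voucher in locker 4 | the attendant opened locker 2 and locker 3) = (1/15) / (1/6) = 2/5.

2/5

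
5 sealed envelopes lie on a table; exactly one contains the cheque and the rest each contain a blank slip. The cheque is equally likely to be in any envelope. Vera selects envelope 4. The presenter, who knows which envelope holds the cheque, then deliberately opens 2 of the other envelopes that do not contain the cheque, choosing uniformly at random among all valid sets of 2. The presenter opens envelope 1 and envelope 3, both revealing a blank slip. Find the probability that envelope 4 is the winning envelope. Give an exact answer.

Apply Bayes' rule, conditioning on where the cheque actually is.
If it is in either of envelopes 1 and 3 (prior 1/5 each): that envelope was opened and seen not to hold the prize — ruled out; weight (1/5)·0 = 0 each.
If it is in either of envelopes 2 and 5 (prior 1/5 each): the presenter has 3 equally likely choices, so probability 1/3; weight (1/5)·(1/3) = 1/15 each.
If it is in envelope 4 (prior 1/5): the presenter has 6 equally likely choices, so probability 1/6; weight (1/5)·(1/6) = 1/30.
The weights sum to 1/6.
So P(the cheque in envelope 4 | the presenter opened envelope 1 and envelope 3) = (1/30) / (1/6) = 1/5.

1/5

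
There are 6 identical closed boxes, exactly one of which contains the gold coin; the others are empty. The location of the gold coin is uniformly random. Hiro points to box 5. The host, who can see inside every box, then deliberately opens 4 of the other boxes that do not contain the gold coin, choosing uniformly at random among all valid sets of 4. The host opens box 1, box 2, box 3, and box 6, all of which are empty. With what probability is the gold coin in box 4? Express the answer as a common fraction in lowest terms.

5/6

Condition on the true location of the gold coin.
If it is in any of boxes 1, 2, 3, and 6 (prior 1/6 each): that box was opened and seen not to hold the prize — ruled out; weight (1/6)·0 = 0 each.
If it is in box 4 (prior 1/6): the host has no choice, probability 1; weight (1/6)·1 = 1/6.
If it is in box 5 (prior 1/6): the host has 5 equally likely choices, so probability 1/5; weight (1/6)·(1/5) = 1/30.
The weights sum to 1/5.
So P(the gold coin in box 4 | the host opened box 1, box 2, box 3, and box 6) = (1/6) / (1/5) = 5/6.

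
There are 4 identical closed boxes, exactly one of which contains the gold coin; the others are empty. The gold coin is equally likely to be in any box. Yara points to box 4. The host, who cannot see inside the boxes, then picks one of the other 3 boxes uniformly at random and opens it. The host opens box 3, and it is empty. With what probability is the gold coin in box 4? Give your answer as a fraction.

1/3

Condition on the true location of the gold coin.
If it is in any of boxes 1, 2, and 4 (prior 1/4 each): the host picks box 3 with probability 1/3 regardless, and it is not the prize; weight (1/4)·(1/3) = 1/12 each.
If it is in box 3 (prior 1/4): the host opened box 3, so this case is ruled out; weight (1/4)·0 = 0.
The weights sum to 1/4.
So P(the gold coin in box 4 | the host opened box 3) = (1/12) / (1/4) = 1/3.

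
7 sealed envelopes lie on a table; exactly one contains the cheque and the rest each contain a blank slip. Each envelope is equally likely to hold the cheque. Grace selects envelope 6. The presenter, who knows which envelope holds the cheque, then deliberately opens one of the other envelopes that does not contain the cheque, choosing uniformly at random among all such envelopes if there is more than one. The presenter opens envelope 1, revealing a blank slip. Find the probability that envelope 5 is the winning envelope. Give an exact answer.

6/35

Apply Bayes' rule, conditioning on where the cheque actually is.
If it is in envelope 1 (prior 1/7): the presenter opened envelope 1, so this case is ruled out; weight (1/7)·0 = 0.
If it is in any of envelopes 2, 3, 4, 5, and 7 (prior 1/7 each): the presenter has 5 equally likely choices, so probability 1/5; weight (1/7)·(1/5) = 1/35 each.
If it is in envelope 6 (prior 1/7): the presenter has 6 equally likely choices, so probability 1/6; weight (1/7)·(1/6) = 1/42.
The weights sum to 1/6.
So P(the cheque in envelope 5 | the presenter opened envelope 1) = (1/35) / (1/6) = 6/35.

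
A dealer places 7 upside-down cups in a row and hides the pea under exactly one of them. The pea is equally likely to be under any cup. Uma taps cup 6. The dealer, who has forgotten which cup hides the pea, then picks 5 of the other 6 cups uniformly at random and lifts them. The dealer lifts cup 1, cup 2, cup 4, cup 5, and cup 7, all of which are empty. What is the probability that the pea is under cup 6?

Apply Bayes' rule, conditioning on where the pea actually is.
If it is under any of cups 1, 2, 4, 5, and 7 (prior 1/7 each): that cup was opened and seen not to hold the prize — ruled out; weight (1/7)·0 = 0 each.
If it is under either of cups 3 and 6 (prior 1/7 each): the dealer picks exactly this set with probability 1/6 regardless, and none is the prize; weight (1/7)·(1/6) = 1/42 each.
The weights sum to 1/21.
So P(the pea under cup 6 | the dealer opened cup 1, cup 2, cup 4, cup 5, and cup 7) = (1/42) / (1/21) = 1/2.

1/2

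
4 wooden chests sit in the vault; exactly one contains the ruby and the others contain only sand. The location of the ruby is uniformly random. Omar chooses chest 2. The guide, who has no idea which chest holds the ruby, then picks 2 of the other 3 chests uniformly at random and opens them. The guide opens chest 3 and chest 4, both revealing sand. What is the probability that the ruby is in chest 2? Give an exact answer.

1/2

Consider each possible location of the ruby in turn.
If it is in either of chests 1 and 2 (prior 1/4 each): the guide picks exactly this set with probability 1/3 regardless, and none is the prize; weight (1/4)·(1/3) = 1/12 each.
If it is in either of chests 3 and 4 (prior 1/4 each): that chest was opened and seen not to hold the prize — ruled out; weight (1/4)·0 = 0 each.
The weights sum to 1/6.
So P(the ruby in chest 2 | the guide opened chest 3 and chest 4) = (1/12) / (1/6) = 1/2.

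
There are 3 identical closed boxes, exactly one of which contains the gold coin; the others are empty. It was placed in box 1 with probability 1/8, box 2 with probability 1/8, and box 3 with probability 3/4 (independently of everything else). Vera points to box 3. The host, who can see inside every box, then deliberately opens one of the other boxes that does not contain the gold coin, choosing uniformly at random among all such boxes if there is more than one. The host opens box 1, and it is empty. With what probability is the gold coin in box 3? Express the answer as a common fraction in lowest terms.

3/4

Consider each possible location of the gold coin in turn.
If it is in box 1 (prior 1/8): the host opened box 1, so this case is ruled out; weight (1/8)·0 = 0.
If it is in box 2 (prior 1/8): the host has no choice, probability 1; weight (1/8)·1 = 1/8.
If it is in box 3 (prior 3/4): the host has 2 equally likely choices, so probability 1/2; weight (3/4)·(1/2) = 3/8.
The weights sum to 1/2.
So P(the gold coin in box 3 | the host opened box 1) = (3/8) / (1/2) = 3/4.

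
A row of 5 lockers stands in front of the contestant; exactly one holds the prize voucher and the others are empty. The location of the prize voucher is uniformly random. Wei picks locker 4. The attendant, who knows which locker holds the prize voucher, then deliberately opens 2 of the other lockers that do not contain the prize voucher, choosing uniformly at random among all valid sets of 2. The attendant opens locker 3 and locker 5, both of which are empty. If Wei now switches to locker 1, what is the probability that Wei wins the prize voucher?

2/5

Consider each possible location of the prize voucher in turn.
If it is in either of lockers 1 and 2 (prior 1/5 each): the attendant has 3 equally likely choices, so probability 1/3; weight (1/5)·(1/3) = 1/15 each.
If it is in either of lockers 3 and 5 (prior 1/5 each): that locker was opened and seen not to hold the prize — ruled out; weight (1/5)·0 = 0 each.
If it is in locker 4 (prior 1/5): the attendant has 6 equally likely choices, so probability 1/6; weight (1/5)·(1/6) = 1/30.
The weights sum to 1/6.
So P(the prize voucher in locker 1 | the attendant opened locker 3 and locker 5) = (1/15) / (1/6) = 2/5.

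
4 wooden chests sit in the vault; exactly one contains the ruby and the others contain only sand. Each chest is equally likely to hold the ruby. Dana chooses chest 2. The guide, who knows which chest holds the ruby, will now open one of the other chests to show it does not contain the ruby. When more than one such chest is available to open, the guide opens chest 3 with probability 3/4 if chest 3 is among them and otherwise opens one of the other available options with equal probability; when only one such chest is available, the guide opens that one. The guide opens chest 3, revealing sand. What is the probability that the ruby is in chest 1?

Apply Bayes' rule, conditioning on where the ruby actually is.
If it is in any of chests 1, 2, and 4 (prior 1/4 each): chest 3 is available, opened with probability 3/4; weight (1/4)·(3/4) = 3/16 each.
If it is in chest 3 (prior 1/4): the guide opened chest 3, so this case is ruled out; weight (1/4)·0 = 0.
The weights sum to 9/16.
So P(the ruby in chest 1 | the guide opened chest 3) = (3/16) / (9/16) = 1/3.

1/3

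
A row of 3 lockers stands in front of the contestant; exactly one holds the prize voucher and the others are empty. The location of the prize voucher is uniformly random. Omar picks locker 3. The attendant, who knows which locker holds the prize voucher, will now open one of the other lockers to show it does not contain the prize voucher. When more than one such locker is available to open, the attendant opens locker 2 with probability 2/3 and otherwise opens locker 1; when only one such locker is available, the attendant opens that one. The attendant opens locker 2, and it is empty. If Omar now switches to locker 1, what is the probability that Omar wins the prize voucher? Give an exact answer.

Condition on the true location of the prize voucher.
If it is in locker 1 (prior 1/3): only locker 2 is available, probability 1; weight (1/3)·1 = 1/3.
If it is in locker 2 (prior 1/3): the attendant opened locker 2, so this case is ruled out; weight (1/3)·0 = 0.
If it is in locker 3 (prior 1/3): locker 2 is available, opened with probability 2/3; weight (1/3)·(2/3) = 2/9.
The weights sum to 5/9.
So P(the prize voucher in locker 1 | the attendant opened locker 2) = (1/3) / (5/9) = 3/5.

3/5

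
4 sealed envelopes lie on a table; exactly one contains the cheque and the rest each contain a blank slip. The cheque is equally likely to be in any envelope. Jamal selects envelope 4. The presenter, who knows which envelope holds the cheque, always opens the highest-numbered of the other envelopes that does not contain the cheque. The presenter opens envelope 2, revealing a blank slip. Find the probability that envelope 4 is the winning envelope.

Apply Bayes' rule, conditioning on where the cheque actually is.
If it is in either of envelopes 1 and 4 (prior 1/4 each): the presenter would have opened envelope 3 instead, probability 0; weight (1/4)·0 = 0 each.
If it is in envelope 2 (prior 1/4): the presenter opened envelope 2, so this case is ruled out; weight (1/4)·0 = 0.
If it is in envelope 3 (prior 1/4): envelope 2 is the highest-numbered option available, probability 1; weight (1/4)·1 = 1/4.
The weights sum to 1/4.
So P(the cheque in envelope 4 | the presenter opened envelope 2) = 0 / (1/4) = 0.

0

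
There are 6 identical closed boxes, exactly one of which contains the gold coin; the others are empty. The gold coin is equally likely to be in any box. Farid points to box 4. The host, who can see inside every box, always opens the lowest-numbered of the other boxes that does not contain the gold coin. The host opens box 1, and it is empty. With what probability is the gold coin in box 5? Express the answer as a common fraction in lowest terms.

Condition on the true location of the gold coin.
If it is in box 1 (prior 1/6): the host opened box 1, so this case is ruled out; weight (1/6)·0 = 0.
If it is in any of boxes 2, 3, 4, 5, and 6 (prior 1/6 each): box 1 is the lowest-numbered option available, probability 1; weight (1/6)·1 = 1/6 each.
The weights sum to 5/6.
So P(the gold coin in box 5 | the host opened box 1) = (1/6) / (5/6) = 1/5.

1/5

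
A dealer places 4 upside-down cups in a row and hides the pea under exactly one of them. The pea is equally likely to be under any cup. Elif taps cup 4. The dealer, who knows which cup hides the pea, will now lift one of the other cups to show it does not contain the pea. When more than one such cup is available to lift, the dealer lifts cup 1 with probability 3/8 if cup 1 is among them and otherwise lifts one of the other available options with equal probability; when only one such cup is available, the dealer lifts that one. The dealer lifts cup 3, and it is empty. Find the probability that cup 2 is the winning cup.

Apply Bayes' rule, conditioning on where the pea actually is.
If it is under cup 1 (prior 1/4): cup 1 holds the prize so is unavailable; the dealer chooses uniformly among the 2 others, probability 1/2; weight (1/4)·(1/2) = 1/8.
If it is under cup 2 (prior 1/4): cup 1 is available but not opened, probability 5/8; weight (1/4)·(5/8) = 5/32.
If it is under cup 3 (prior 1/4): the dealer opened cup 3, so this case is ruled out; weight (1/4)·0 = 0.
If it is under cup 4 (prior 1/4): cup 1 is available but not opened; cup 3 gets probability (1 − 3/8)/2 = 5/16; weight (1/4)·(5/16) = 5/64.
The weights sum to 23/64.
So P(the pea under cup 2 | the dealer opened cup 3) = (5/32) / (23/64) = 10/23.

10/23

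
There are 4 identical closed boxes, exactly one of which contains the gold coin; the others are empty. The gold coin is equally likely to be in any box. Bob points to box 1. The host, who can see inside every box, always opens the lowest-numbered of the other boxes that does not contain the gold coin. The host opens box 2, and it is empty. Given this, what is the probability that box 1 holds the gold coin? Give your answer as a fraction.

1/3

Condition on the true location of the gold coin.
If it is in any of boxes 1, 3, and 4 (prior 1/4 each): box 2 is the lowest-numbered option available, probability 1; weight (1/4)·1 = 1/4 each.
If it is in box 2 (prior 1/4): the host opened box 2, so this case is ruled out; weight (1/4)·0 = 0.
The weights sum to 3/4.
So P(the gold coin in box 1 | the host opened box 2) = (1/4) / (3/4) = 1/3.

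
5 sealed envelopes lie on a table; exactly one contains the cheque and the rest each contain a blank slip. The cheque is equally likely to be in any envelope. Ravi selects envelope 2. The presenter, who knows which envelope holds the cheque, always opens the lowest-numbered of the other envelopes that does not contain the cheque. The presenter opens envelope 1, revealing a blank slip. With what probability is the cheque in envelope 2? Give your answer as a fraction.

Apply Bayes' rule, conditioning on where the cheque actually is.
If it is in envelope 1 (prior 1/5): the presenter opened envelope 1, so this case is ruled out; weight (1/5)·0 = 0.
If it is in any of envelopes 2, 3, 4, and 5 (prior 1/5 each): envelope 1 is the lowest-numbered option available, probability 1; weight (1/5)·1 = 1/5 each.
The weights sum to 4/5.
So P(the cheque in envelope 2 | the presenter opened envelope 1) = (1/5) / (4/5) = 1/4.

1/4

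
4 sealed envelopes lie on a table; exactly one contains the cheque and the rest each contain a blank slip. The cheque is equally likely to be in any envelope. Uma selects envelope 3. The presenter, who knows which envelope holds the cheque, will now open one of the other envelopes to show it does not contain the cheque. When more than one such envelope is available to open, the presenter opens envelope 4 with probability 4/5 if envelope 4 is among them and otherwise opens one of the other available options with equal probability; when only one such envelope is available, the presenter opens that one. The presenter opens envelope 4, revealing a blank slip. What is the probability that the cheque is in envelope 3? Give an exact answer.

Apply Bayes' rule, conditioning on where the cheque actually is.
If it is in any of envelopes 1, 2, and 3 (prior 1/4 each): envelope 4 is available, opened with probability 4/5; weight (1/4)·(4/5) = 1/5 each.
If it is in envelope 4 (prior 1/4): the presenter opened envelope 4, so this case is ruled out; weight (1/4)·0 = 0.
The weights sum to 3/5.
So P(the cheque in envelope 3 | the presenter opened envelope 4) = (1/5) / (3/5) = 1/3.

1/3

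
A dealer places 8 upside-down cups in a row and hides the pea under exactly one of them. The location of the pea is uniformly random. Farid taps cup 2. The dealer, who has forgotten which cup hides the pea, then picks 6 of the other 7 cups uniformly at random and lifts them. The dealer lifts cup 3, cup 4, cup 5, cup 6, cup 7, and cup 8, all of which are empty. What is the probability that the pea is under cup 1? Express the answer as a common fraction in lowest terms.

Consider each possible location of the pea in turn.
If it is under either of cups 1 and 2 (prior 1/8 each): the dealer picks exactly this set with probability 1/7 regardless, and none is the prize; weight (1/8)·(1/7) = 1/56 each.
If it is under any of cups 3, 4, 5, 6, 7, and 8 (prior 1/8 each): that cup was opened and seen not to hold the prize — ruled out; weight (1/8)·0 = 0 each.
The weights sum to 1/28.
So P(the pea under cup 1 | the dealer opened cup 3, cup 4, cup 5, cup 6, cup 7, and cup 8) = (1/56) / (1/28) = 1/2.

1/2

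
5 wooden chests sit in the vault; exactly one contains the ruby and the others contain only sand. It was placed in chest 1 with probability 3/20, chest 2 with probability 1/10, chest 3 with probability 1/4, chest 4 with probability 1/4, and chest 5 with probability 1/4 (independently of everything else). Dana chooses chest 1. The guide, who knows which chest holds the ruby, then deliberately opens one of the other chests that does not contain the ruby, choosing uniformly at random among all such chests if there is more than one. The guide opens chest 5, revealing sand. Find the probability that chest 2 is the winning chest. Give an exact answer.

8/57

Apply Bayes' rule, conditioning on where the ruby actually is.
If it is in chest 1 (prior 3/20): the guide has 4 equally likely choices, so probability 1/4; weight (3/20)·(1/4) = 3/80.
If it is in chest 2 (prior 1/10): the guide has 3 equally likely choices, so probability 1/3; weight (1/10)·(1/3) = 1/30.
If it is in either of chests 3 and 4 (prior 1/4 each): the guide has 3 equally likely choices, so probability 1/3; weight (1/4)·(1/3) = 1/12 each.
If it is in chest 5 (prior 1/4): the guide opened chest 5, so this case is ruled out; weight (1/4)·0 = 0.
The weights sum to 19/80.
So P(the ruby in chest 2 | the guide opened chest 5) = (1/30) / (19/80) = 8/57.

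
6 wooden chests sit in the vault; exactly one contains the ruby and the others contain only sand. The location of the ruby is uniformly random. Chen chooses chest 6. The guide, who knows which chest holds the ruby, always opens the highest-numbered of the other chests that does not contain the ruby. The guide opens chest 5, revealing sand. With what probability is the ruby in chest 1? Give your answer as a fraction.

Apply Bayes' rule, conditioning on where the ruby actually is.
If it is in any of chests 1, 2, 3, 4, and 6 (prior 1/6 each): chest 5 is the highest-numbered option available, probability 1; weight (1/6)·1 = 1/6 each.
If it is in chest 5 (prior 1/6): the guide opened chest 5, so this case is ruled out; weight (1/6)·0 = 0.
The weights sum to 5/6.
So P(the ruby in chest 1 | the guide opened chest 5) = (1/6) / (5/6) = 1/5.

1/5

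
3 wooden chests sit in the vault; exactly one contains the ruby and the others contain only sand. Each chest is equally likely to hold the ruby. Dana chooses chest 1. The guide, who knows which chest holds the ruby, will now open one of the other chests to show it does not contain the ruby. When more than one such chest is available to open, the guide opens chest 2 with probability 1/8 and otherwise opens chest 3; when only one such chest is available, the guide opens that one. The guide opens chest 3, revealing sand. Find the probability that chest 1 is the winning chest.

7/15

Condition on the true location of the ruby.
If it is in chest 1 (prior 1/3): chest 2 is available but not opened, probability 7/8; weight (1/3)·(7/8) = 7/24.
If it is in chest 2 (prior 1/3): only chest 3 is available, probability 1; weight (1/3)·1 = 1/3.
If it is in chest 3 (prior 1/3): the guide opened chest 3, so this case is ruled out; weight (1/3)·0 = 0.
The weights sum to 5/8.
So P(the ruby in chest 1 | the guide opened chest 3) = (7/24) / (5/8) = 7/15.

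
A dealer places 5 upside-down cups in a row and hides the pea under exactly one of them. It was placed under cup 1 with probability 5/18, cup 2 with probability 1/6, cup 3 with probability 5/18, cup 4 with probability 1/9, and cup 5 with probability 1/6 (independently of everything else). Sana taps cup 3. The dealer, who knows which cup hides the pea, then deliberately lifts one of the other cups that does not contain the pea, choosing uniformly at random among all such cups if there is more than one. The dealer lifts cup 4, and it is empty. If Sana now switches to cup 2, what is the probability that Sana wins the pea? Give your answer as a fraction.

Apply Bayes' rule, conditioning on where the pea actually is.
If it is under cup 1 (prior 5/18): the dealer has 3 equally likely choices, so probability 1/3; weight (5/18)·(1/3) = 5/54.
If it is under either of cups 2 and 5 (prior 1/6 each): the dealer has 3 equally likely choices, so probability 1/3; weight (1/6)·(1/3) = 1/18 each.
If it is under cup 3 (prior 5/18): the dealer has 4 equally likely choices, so probability 1/4; weight (5/18)·(1/4) = 5/72.
If it is under cup 4 (prior 1/9): the dealer opened cup 4, so this case is ruled out; weight (1/9)·0 = 0.
The weights sum to 59/216.
So P(the pea under cup 2 | the dealer opened cup 4) = (1/18) / (59/216) = 12/59.

12/59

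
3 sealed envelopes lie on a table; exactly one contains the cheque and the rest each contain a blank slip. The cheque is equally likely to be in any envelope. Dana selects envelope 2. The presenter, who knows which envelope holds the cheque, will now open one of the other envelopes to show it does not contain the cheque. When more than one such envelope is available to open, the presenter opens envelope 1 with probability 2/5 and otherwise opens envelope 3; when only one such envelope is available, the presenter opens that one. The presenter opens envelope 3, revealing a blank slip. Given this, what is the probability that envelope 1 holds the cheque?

5/8

Consider each possible location of the cheque in turn.
If it is in envelope 1 (prior 1/3): only envelope 3 is available, probability 1; weight (1/3)·1 = 1/3.
If it is in envelope 2 (prior 1/3): envelope 1 is available but not opened, probability 3/5; weight (1/3)·(3/5) = 1/5.
If it is in envelope 3 (prior 1/3): the presenter opened envelope 3, so this case is ruled out; weight (1/3)·0 = 0.
The weights sum to 8/15.
So P(the cheque in envelope 1 | the presenter opened envelope 3) = (1/3) / (8/15) = 5/8.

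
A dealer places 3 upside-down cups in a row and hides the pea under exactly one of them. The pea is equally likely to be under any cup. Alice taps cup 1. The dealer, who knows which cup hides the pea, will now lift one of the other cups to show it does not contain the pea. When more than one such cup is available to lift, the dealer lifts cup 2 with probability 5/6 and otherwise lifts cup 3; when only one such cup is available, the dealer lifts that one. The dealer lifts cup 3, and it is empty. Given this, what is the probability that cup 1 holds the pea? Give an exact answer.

1/7

Consider each possible location of the pea in turn.
If it is under cup 1 (prior 1/3): cup 2 is available but not opened, probability 1/6; weight (1/3)·(1/6) = 1/18.
If it is under cup 2 (prior 1/3): only cup 3 is available, probability 1; weight (1/3)·1 = 1/3.
If it is under cup 3 (prior 1/3): the dealer opened cup 3, so this case is ruled out; weight (1/3)·0 = 0.
The weights sum to 7/18.
So P(the pea under cup 1 | the dealer opened cup 3) = (1/18) / (7/18) = 1/7.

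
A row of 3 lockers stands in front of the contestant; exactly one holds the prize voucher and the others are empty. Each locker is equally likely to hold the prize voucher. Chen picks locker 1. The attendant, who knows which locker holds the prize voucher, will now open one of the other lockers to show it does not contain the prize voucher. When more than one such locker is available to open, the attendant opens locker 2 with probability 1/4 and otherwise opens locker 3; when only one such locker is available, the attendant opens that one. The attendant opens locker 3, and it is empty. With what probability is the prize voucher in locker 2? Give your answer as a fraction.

Consider each possible location of the prize voucher in turn.
If it is in locker 1 (prior 1/3): locker 2 is available but not opened, probability 3/4; weight (1/3)·(3/4) = 1/4.
If it is in locker 2 (prior 1/3): only locker 3 is available, probability 1; weight (1/3)·1 = 1/3.
If it is in locker 3 (prior 1/3): the attendant opened locker 3, so this case is ruled out; weight (1/3)·0 = 0.
The weights sum to 7/12.
So P(the prize voucher in locker 2 | the attendant opened locker 3) = (1/3) / (7/12) = 4/7.

4/7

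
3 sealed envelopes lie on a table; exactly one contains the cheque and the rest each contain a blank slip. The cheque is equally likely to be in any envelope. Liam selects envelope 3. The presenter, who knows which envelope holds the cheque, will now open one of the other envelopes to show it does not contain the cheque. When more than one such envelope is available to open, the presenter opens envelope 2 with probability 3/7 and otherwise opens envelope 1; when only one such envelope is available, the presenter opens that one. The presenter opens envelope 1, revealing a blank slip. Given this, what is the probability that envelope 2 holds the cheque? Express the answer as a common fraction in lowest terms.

Condition on the true location of the cheque.
If it is in envelope 1 (prior 1/3): the presenter opened envelope 1, so this case is ruled out; weight (1/3)·0 = 0.
If it is in envelope 2 (prior 1/3): only envelope 1 is available, probability 1; weight (1/3)·1 = 1/3.
If it is in envelope 3 (prior 1/3): envelope 2 is available but not opened, probability 4/7; weight (1/3)·(4/7) = 4/21.
The weights sum to 11/21.
So P(the cheque in envelope 2 | the presenter opened envelope 1) = (1/3) / (11/21) = 7/11.

7/11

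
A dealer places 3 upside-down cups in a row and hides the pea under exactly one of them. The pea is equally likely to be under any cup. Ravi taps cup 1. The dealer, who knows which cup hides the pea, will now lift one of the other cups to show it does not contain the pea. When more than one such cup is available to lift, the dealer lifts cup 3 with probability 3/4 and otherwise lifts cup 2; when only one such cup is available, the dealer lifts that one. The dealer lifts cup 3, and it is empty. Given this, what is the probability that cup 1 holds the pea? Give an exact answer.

Condition on the true location of the pea.
If it is under cup 1 (prior 1/3): cup 3 is available, opened with probability 3/4; weight (1/3)·(3/4) = 1/4.
If it is under cup 2 (prior 1/3): only cup 3 is available, probability 1; weight (1/3)·1 = 1/3.
If it is under cup 3 (prior 1/3): the dealer opened cup 3, so this case is ruled out; weight (1/3)·0 = 0.
The weights sum to 7/12.
So P(the pea under cup 1 | the dealer opened cup 3) = (1/4) / (7/12) = 3/7.

3/7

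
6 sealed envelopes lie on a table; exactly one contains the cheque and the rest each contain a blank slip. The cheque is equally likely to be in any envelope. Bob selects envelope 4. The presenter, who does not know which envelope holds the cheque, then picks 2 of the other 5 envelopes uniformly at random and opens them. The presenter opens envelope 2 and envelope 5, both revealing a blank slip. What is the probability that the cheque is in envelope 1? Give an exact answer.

1/4

Condition on the true location of the cheque.
If it is in any of envelopes 1, 3, 4, and 6 (prior 1/6 each): the presenter picks exactly this set with probability 1/10 regardless, and none is the prize; weight (1/6)·(1/10) = 1/60 each.
If it is in either of envelopes 2 and 5 (prior 1/6 each): that envelope was opened and seen not to hold the prize — ruled out; weight (1/6)·0 = 0 each.
The weights sum to 1/15.
So P(the cheque in envelope 1 | the presenter opened envelope 2 and envelope 5) = (1/60) / (1/15) = 1/4.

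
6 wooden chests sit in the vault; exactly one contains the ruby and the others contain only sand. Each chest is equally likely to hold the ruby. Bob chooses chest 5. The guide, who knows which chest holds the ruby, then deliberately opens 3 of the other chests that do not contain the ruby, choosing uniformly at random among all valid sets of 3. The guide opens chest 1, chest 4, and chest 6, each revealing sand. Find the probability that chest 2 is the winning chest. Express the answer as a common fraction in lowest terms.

5/12

Condition on the true location of the ruby.
If it is in any of chests 1, 4, and 6 (prior 1/6 each): that chest was opened and seen not to hold the prize — ruled out; weight (1/6)·0 = 0 each.
If it is in either of chests 2 and 3 (prior 1/6 each): the guide has 4 equally likely choices, so probability 1/4; weight (1/6)·(1/4) = 1/24 each.
If it is in chest 5 (prior 1/6): the guide has 10 equally likely choices, so probability 1/10; weight (1/6)·(1/10) = 1/60.
The weights sum to 1/10.
So P(the ruby in chest 2 | the guide opened chest 1, chest 4, and chest 6) = (1/24) / (1/10) = 5/12.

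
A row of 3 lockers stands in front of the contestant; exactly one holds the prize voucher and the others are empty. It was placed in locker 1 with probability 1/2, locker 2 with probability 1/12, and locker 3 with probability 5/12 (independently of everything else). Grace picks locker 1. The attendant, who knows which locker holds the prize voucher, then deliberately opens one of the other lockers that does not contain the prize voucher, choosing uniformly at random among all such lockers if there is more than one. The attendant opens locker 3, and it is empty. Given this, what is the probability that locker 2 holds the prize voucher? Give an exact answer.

1/4

Condition on the true location of the prize voucher.
If it is in locker 1 (prior 1/2): the attendant has 2 equally likely choices, so probability 1/2; weight (1/2)·(1/2) = 1/4.
If it is in locker 2 (prior 1/12): the attendant has no choice, probability 1; weight (1/12)·1 = 1/12.
If it is in locker 3 (prior 5/12): the attendant opened locker 3, so this case is ruled out; weight (5/12)·0 = 0.
The weights sum to 1/3.
So P(the prize voucher in locker 2 | the attendant opened locker 3) = (1/12) / (1/3) = 1/4.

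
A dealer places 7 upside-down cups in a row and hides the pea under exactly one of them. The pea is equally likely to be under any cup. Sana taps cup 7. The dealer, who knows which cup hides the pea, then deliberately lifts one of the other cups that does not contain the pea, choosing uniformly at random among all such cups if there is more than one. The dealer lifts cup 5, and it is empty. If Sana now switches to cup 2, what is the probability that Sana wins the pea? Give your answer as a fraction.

Condition on the true location of the pea.
If it is under any of cups 1, 2, 3, 4, and 6 (prior 1/7 each): the dealer has 5 equally likely choices, so probability 1/5; weight (1/7)·(1/5) = 1/35 each.
If it is under cup 5 (prior 1/7): the dealer opened cup 5, so this case is ruled out; weight (1/7)·0 = 0.
If it is under cup 7 (prior 1/7): the dealer has 6 equally likely choices, so probability 1/6; weight (1/7)·(1/6) = 1/42.
The weights sum to 1/6.
So P(the pea under cup 2 | the dealer opened cup 5) = (1/35) / (1/6) = 6/35.

6/35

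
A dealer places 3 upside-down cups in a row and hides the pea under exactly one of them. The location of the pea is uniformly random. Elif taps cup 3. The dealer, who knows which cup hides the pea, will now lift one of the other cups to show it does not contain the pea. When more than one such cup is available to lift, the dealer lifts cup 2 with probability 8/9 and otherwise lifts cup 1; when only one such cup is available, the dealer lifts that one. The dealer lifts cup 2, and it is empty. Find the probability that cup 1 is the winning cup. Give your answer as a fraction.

Condition on the true location of the pea.
If it is under cup 1 (prior 1/3): only cup 2 is available, probability 1; weight (1/3)·1 = 1/3.
If it is under cup 2 (prior 1/3): the dealer opened cup 2, so this case is ruled out; weight (1/3)·0 = 0.
If it is under cup 3 (prior 1/3): cup 2 is available, opened with probability 8/9; weight (1/3)·(8/9) = 8/27.
The weights sum to 17/27.
So P(the pea under cup 1 | the dealer opened cup 2) = (1/3) / (17/27) = 9/17.

9/17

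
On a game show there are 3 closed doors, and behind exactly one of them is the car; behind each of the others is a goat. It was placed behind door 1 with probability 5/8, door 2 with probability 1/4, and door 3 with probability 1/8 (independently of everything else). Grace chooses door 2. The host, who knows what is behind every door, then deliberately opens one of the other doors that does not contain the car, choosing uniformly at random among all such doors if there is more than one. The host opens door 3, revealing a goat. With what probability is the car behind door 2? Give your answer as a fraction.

1/6

Consider each possible location of the car in turn.
If it is behind door 1 (prior 5/8): the host has no choice, probability 1; weight (5/8)·1 = 5/8.
If it is behind door 2 (prior 1/4): the host has 2 equally likely choices, so probability 1/2; weight (1/4)·(1/2) = 1/8.
If it is behind door 3 (prior 1/8): the host opened door 3, so this case is ruled out; weight (1/8)·0 = 0.
The weights sum to 3/4.
So P(the car behind door 2 | the host opened door 3) = (1/8) / (3/4) = 1/6.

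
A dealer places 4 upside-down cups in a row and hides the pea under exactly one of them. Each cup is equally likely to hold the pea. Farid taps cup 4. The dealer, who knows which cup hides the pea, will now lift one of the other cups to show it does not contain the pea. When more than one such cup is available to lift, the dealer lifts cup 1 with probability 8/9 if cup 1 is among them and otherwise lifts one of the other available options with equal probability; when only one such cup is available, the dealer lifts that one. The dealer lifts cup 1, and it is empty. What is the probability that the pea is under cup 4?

1/3

Apply Bayes' rule, conditioning on where the pea actually is.
If it is under cup 1 (prior 1/4): the dealer opened cup 1, so this case is ruled out; weight (1/4)·0 = 0.
If it is under any of cups 2, 3, and 4 (prior 1/4 each): cup 1 is available, opened with probability 8/9; weight (1/4)·(8/9) = 2/9 each.
The weights sum to 2/3.
So P(the pea under cup 4 | the dealer opened cup 1) = (2/9) / (2/3) = 1/3.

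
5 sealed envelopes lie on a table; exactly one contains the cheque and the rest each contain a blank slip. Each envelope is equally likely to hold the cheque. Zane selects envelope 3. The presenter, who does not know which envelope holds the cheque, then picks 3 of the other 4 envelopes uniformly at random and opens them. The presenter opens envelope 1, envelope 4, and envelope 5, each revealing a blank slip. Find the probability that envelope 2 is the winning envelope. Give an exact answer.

Because the presenter chose which envelopes to open without knowing where the cheque is, the choice is independent of the prize location. Learning that none of the 3 opened envelopes holds the cheque simply rules out those 3 locations and leaves the remaining 2 envelopes still equally likely by symmetry.
So P(the cheque in envelope 2) = 1/2.

1/2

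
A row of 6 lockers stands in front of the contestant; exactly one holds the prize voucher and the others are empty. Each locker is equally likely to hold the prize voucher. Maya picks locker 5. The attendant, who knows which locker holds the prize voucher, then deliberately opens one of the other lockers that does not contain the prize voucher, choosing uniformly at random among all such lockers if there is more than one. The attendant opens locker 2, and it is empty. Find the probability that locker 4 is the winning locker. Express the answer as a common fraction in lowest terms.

5/24

Apply Bayes' rule, conditioning on where the prize voucher actually is.
If it is in any of lockers 1, 3, 4, and 6 (prior 1/6 each): the attendant has 4 equally likely choices, so probability 1/4; weight (1/6)·(1/4) = 1/24 each.
If it is in locker 2 (prior 1/6): the attendant opened locker 2, so this case is ruled out; weight (1/6)·0 = 0.
If it is in locker 5 (prior 1/6): the attendant has 5 equally likely choices, so probability 1/5; weight (1/6)·(1/5) = 1/30.
The weights sum to 1/5.
So P(the prize voucher in locker 4 | the attendant opened locker 2) = (1/24) / (1/5) = 5/24.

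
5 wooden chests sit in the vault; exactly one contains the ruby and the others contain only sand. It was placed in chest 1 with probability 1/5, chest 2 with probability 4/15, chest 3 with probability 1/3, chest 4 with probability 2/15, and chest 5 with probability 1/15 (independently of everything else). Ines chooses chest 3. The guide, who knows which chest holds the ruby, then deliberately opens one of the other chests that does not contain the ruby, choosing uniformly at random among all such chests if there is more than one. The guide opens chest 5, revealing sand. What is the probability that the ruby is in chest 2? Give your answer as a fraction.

16/51

Condition on the true location of the ruby.
If it is in chest 1 (prior 1/5): the guide has 3 equally likely choices, so probability 1/3; weight (1/5)·(1/3) = 1/15.
If it is in chest 2 (prior 4/15): the guide has 3 equally likely choices, so probability 1/3; weight (4/15)·(1/3) = 4/45.
If it is in chest 3 (prior 1/3): the guide has 4 equally likely choices, so probability 1/4; weight (1/3)·(1/4) = 1/12.
If it is in chest 4 (prior 2/15): the guide has 3 equally likely choices, so probability 1/3; weight (2/15)·(1/3) = 2/45.
If it is in chest 5 (prior 1/15): the guide opened chest 5, so this case is ruled out; weight (1/15)·0 = 0.
The weights sum to 17/60.
So P(the ruby in chest 2 | the guide opened chest 5) = (4/45) / (17/60) = 16/51.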